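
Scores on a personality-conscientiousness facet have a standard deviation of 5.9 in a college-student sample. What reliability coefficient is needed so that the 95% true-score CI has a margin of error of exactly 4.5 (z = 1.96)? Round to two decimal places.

0.85

SEM needed = half-width / z = 4.5/1.96 ≈ 2.296
r = 1 − (2.296/5.9)² ≈ 1 − 0.151 ≈ 0.849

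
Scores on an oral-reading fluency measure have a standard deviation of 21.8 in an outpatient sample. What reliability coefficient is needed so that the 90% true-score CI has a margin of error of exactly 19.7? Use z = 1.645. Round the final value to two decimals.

Required SEM = 19.7 / 1.645 ≈ 11.97568
r = 1 − (11.97568/21.8)² ≈ 1 − 0.30178 ≈ 0.69822

0.70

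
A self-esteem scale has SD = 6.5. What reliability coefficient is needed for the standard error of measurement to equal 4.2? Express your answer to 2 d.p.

0.58

r = 1 − (4.200/6.5)² ≈ 1 − 0.418 ≈ 0.582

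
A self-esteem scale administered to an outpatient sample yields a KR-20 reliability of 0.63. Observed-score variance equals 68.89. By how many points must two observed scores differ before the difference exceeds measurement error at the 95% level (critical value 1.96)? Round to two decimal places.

13.99

σ = 68.89^(1/2) = 8.3000
SEM = 8.3000·√(1 − 0.6300) ≈ 5.0487
Standard error of the difference = 5.0487·√2 ≈ 7.1399
Smallest detectable difference = 1.96·7.1399 ≈ 13.9943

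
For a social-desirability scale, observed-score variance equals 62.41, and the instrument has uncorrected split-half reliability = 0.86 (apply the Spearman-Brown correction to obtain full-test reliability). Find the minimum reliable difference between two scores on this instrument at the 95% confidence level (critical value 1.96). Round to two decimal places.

6.01

SD = √62.41 ≈ 7.9000
r_full = 2·0.86 / (1 + 0.86) ≈ 0.9247
SEM = 7.9000 * √(1 − 0.9247) = 7.9000 * √0.0753 ≈ 7.9000 * 0.2744 ≈ 2.1674
SE_diff = SEM * √2 ≈ 2.1674 * 1.4142 ≈ 3.0651
Minimum reliable difference = 1.96 * SE_diff ≈ 1.96 * 3.0651 ≈ 6.0077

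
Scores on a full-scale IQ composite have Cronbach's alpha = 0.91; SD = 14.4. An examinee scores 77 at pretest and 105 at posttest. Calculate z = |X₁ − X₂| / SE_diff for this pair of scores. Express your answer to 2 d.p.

SEM = 14.400 × √(1 − 0.910) = 14.400 × √0.090 ≈ 14.400 × 0.300 ≈ 4.320
Standard error of the difference = 4.320·√2 ≈ 6.109
z = |77 − 105| / 6.109 = 28 / 6.109 ≈ 4.583

4.58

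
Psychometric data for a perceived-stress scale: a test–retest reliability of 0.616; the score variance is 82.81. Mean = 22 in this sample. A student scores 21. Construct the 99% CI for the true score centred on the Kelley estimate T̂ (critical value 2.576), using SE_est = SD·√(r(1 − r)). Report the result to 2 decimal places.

σ = 82.81^(1/2) = 9.100
T̂ = 0.616(21) + 0.384(22) ≈ 21.384
SE_est = SD · √(r(1 − r)) = 9.100 · √0.237 ≈ 9.100 · 0.486 ≈ 4.426
99% CI: 21.384 ± 11.401 ≈ (9.983, 32.785)

[9.98, 32.79]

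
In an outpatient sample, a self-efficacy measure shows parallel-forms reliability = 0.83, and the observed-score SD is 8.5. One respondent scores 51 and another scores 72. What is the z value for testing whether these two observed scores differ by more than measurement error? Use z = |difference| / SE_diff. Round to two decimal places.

SEM = 8.500·√(1 − 0.830) ≈ 3.505
Standard error of the difference = 3.505·√2 ≈ 4.956
z = |51 − 72| / 4.956 = 21 / 4.956 ≈ 4.237

4.24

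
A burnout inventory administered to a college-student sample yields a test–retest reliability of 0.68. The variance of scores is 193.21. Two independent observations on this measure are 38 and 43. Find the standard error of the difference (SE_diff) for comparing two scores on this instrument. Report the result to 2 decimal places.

11.12

SD = √193.21 ≈ 13.900
SEM = 13.900 * √(1 − 0.680) = 13.900 * √0.320 ≈ 13.900 * 0.566 ≈ 7.863
Standard error of the difference = 7.863·√2 ≈ 11.120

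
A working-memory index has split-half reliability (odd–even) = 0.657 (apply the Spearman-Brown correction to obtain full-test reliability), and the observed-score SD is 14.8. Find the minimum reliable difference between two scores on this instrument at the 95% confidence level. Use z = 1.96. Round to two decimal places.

r_full = 2·0.657 / (1 + 0.657) ≈ 0.7930
The standard error of measurement is 14.8000×√(1 − 0.7930) ≈ 14.8000×0.4550 ≈ 6.7336.
SE_diff = SEM × √2 ≈ 6.7336 × 1.4142 ≈ 9.5228
Minimum reliable difference = 1.96 × SE_diff ≈ 1.96 × 9.5228 ≈ 18.6646

18.66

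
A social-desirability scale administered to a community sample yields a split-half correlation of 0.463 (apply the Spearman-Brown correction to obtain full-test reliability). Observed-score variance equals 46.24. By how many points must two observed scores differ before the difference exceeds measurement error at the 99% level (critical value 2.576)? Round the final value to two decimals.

15.01

SD = √46.24 ≈ 6.800
r_full = 2·0.463 / (1 + 0.463) ≈ 0.633
The standard error of measurement is 6.800*√(1 − 0.633) ≈ 6.800*0.606 ≈ 4.120.
Standard error of the difference = 4.120·√2 ≈ 5.826
Minimum reliable difference = 2.576 * SE_diff ≈ 2.576 * 5.826 ≈ 15.008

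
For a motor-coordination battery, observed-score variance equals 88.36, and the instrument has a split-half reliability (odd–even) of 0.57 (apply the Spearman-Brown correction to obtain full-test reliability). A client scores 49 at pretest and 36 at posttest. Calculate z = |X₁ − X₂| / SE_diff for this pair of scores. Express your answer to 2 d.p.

1.87

SD = √88.36 = 9.4000
Spearman-Brown: r = 2(0.57) / (1 + 0.57) = 1.1400 / 1.5700 ≈ 0.7261
SEM = 9.4000 * √(1 − 0.7261) = 9.4000 * √0.2739 ≈ 9.4000 * 0.5233 ≈ 4.9194
SE_diff = √2 * SEM ≈ 6.9571
z = 13 / 6.9571 ≈ 1.8686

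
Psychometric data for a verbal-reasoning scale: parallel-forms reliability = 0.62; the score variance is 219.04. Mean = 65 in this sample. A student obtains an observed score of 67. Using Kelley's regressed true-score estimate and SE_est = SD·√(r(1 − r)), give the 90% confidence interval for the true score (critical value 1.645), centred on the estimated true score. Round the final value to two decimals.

SD = √219.04 ≈ 14.8000
T̂ = 0.6200(67) + 0.3800(65) ≈ 66.2400
SE_est = SD · √(r(1 − r)) = 14.8000 · √0.2356 ≈ 14.8000 · 0.4854 ≈ 7.1837
90% CI: 66.2400 ± 11.8172 ≈ (54.4228, 78.0572)

[54.42, 78.06]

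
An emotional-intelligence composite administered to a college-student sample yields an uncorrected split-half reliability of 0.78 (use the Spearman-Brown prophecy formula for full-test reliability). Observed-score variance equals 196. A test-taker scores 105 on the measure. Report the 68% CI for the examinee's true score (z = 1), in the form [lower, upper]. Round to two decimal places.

[100.08, 109.92]

σ = 196^(1/2) = 14.000
r_full = 2·0.78 / (1 + 0.78) ≈ 0.876
SEM = 14.000 × √(1 − 0.876) = 14.000 × √0.124 ≈ 14.000 × 0.352 ≈ 4.922
Margin = 1 × 4.922 ≈ 4.922
CI = 105 ± 4.922 → [100.078, 109.922]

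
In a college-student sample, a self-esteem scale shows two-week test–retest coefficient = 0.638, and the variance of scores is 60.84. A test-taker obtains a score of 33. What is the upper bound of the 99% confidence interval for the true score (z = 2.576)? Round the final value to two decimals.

SD = √60.84 ≈ 7.8000
SEM = 7.8000 * √(1 − 0.6380) = 7.8000 * √0.3620 ≈ 7.8000 * 0.6017 ≈ 4.6930
Half-width = 2.576*4.6930 ≈ 12.0891
Upper limit = 33 + 12.0891 ≈ 45.0891

45.09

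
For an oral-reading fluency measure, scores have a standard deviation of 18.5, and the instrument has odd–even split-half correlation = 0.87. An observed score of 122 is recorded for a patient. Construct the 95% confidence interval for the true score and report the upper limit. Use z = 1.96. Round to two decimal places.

r_full = 2·0.87 / (1 + 0.87) ≈ 0.930
SEM = 18.500 * √(1 − 0.930) = 18.500 * √0.070 ≈ 18.500 * 0.264 ≈ 4.878
Margin = 1.96 * 4.878 ≈ 9.560
Upper limit = 122 + 9.560 ≈ 131.560

131.56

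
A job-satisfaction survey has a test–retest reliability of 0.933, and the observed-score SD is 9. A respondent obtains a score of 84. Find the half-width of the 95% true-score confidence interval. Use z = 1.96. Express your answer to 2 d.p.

4.57

SEM = 9.0000 · √(1 − 0.9330) = 9.0000 · √0.0670 ≈ 9.0000 · 0.2588 ≈ 2.3296
1.96 · SEM ≈ 4.5660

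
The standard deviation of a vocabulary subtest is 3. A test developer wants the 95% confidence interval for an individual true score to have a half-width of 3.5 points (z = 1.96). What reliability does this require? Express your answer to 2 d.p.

Required SEM = 3.5 / 1.96 ≃ 1.7857
r = 1 − (1.7857/3)² ≃ 1 − 0.3543 ≃ 0.6457

0.65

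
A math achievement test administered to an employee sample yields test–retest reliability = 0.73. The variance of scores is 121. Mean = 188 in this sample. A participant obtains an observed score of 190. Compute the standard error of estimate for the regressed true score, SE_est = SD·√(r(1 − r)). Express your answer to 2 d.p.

4.88

SD = √121 ≈ 11.000
SE_est = SD * √(r(1 − r)) = 11.000 * √0.197 ≈ 11.000 * 0.444 ≈ 4.884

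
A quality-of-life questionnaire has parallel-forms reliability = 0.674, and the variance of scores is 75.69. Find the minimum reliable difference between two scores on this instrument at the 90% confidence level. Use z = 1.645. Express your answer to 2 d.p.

11.56

SD = √75.69 = 8.7000
SEM = 8.7000 · √(1 − 0.6740) = 8.7000 · √0.3260 ≈ 8.7000 · 0.5710 ≈ 4.9674
SE_diff = SEM · √2 ≈ 4.9674 · 1.4142 ≈ 7.0249
Minimum reliable difference = 1.645 · SE_diff ≈ 1.645 · 7.0249 ≈ 11.5560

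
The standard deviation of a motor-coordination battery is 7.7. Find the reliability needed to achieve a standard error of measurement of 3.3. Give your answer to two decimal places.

0.82

Required reliability = 1 − (SEM/SD)² = 1 − 0.184 ≈ 0.816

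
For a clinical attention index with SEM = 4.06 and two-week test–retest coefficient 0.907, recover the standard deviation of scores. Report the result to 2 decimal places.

SD = 4.06 / √(1 − 0.907) ≃ 13.3133

13.31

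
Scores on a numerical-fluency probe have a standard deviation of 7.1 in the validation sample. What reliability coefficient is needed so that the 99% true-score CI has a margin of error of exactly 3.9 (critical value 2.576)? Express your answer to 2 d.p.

SEM needed = half-width / z = 3.9/2.576 ≈ 1.5140
r = 1 − (1.5140/7.1)² ≈ 1 − 0.0455 ≈ 0.9545

0.95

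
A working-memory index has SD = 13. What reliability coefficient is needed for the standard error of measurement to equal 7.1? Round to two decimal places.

0.70

r = 1 − (SEM / SD)² = 1 − (7.100 / 13)² ≈ 1 − 0.298 ≈ 0.702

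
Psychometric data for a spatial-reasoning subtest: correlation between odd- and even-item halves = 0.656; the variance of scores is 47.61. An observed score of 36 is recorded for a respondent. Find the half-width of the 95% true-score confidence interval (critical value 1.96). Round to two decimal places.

σ = 47.61^(1/2) = 6.900
r_full = 2·0.656 / (1 + 0.656) ≃ 0.792
The standard error of measurement is 6.900×√(1 − 0.792) ≃ 6.900×0.456 ≃ 3.145.
Half-width = 1.96×3.145 ≃ 6.164

6.16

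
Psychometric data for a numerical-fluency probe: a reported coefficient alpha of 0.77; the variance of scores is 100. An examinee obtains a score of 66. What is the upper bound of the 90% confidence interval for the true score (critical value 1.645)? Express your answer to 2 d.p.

73.89

SD = √100 ≈ 10.00000
SEM = 10.00000 · √(1 − 0.77000) = 10.00000 · √0.23000 ≈ 10.00000 · 0.47958 ≈ 4.79583
Margin = 1.645 · 4.79583 ≈ 7.88914
Upper limit = 66 + 7.88914 ≈ 73.88914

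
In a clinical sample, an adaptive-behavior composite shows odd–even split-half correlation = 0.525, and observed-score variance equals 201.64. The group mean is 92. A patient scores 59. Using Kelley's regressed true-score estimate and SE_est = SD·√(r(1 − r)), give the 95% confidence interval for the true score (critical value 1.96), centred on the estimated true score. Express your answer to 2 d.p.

[56.39, 82.17]

σ = 201.64^(1/2) = 14.2000
Full-length reliability (Spearman-Brown) = 2(0.525)/(1+0.525) ≈ 0.6885
T̂ = r·X + (1 − r)·M = 0.6885·59 + 0.3115·92 ≈ 40.6230 + 28.6557 ≈ 69.2787
SE_est = 14.2000·√[r(1 − r)] ≈ 6.5760
95% CI: 69.2787 ± 12.8889 ≈ (56.3898, 82.1676)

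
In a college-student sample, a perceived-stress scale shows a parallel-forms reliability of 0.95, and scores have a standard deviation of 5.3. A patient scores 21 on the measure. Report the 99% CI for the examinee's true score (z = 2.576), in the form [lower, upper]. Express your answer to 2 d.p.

SEM = 5.300 · √(1 − 0.950) = 5.300 · √0.050 ≈ 5.300 · 0.224 ≈ 1.185
Margin = 2.576 · 1.185 ≈ 3.053
99% CI: 21 ± 3.053 = [17.947, 24.053]

[17.95, 24.05]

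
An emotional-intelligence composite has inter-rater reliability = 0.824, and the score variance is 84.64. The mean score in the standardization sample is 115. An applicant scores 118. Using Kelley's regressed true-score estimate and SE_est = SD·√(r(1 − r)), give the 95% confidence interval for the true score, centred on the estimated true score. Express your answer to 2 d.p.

[110.61, 124.34]

σ = 84.64^(1/2) = 9.2000
T̂ = 0.8240(118) + 0.1760(115) ≈ 117.4720
SE_est = SD * √(r(1 − r)) = 9.2000 * √0.1450 ≈ 9.2000 * 0.3808 ≈ 3.5035
95% CI: 117.4720 ± 6.8669 ≈ (110.6051, 124.3389)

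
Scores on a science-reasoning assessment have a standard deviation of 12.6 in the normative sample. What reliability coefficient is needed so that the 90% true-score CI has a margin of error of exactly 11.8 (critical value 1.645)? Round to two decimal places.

0.68

Required SEM = 11.8 / 1.645 ≈ 7.1733
r = 1 − (SEM / SD)² = 1 − (7.1733 / 12.6)² ≈ 1 − 0.3241 ≈ 0.6759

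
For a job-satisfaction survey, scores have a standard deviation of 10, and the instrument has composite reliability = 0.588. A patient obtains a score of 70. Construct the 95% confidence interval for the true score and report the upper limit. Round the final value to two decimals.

82.58

SEM = 10.00000×√(1 − 0.58800) ≃ 6.41872
Half-width = 1.96×6.41872 ≃ 12.58070
Upper limit = 70 + 12.58070 ≃ 82.58070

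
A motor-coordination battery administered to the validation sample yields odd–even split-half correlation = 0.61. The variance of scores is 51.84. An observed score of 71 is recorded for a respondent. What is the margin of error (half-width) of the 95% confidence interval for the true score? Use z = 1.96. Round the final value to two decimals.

6.95

SD = √51.84 = 7.20000
Full-length reliability (Spearman-Brown) = 2(0.61)/(1+0.61) ≃ 0.75776
SEM = 7.20000 · √(1 − 0.75776) = 7.20000 · √0.24224 ≃ 7.20000 · 0.49217 ≃ 3.54366
Margin = 1.96 · 3.54366 ≃ 6.94557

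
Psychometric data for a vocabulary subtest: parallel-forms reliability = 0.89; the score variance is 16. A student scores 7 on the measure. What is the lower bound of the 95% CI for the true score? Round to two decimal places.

4.40

σ = 16^(1/2) = 4.000
SEM = 4.000 * √(1 − 0.890) = 4.000 * √0.110 ≈ 4.000 * 0.332 ≈ 1.327
Margin = 1.96 * 1.327 ≈ 2.600
Lower bound: 7 − 2.600 = 4.400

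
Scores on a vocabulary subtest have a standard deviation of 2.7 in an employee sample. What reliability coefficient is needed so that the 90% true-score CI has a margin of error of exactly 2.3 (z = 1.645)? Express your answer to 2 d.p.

0.73

SEM needed = half-width / z = 2.3/1.645 ≈ 1.398
Required reliability = 1 − (SEM/SD)² = 1 − 0.268 ≈ 0.732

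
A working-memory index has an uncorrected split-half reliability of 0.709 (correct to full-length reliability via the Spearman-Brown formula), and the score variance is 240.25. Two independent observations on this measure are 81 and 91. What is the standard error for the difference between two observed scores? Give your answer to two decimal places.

9.05

SD = √240.25 ≈ 15.50000
Full-length reliability (Spearman-Brown) = 2(0.709)/(1+0.709) ≈ 0.82972
SEM = 15.50000 · √(1 − 0.82972) = 15.50000 · √0.17028 ≈ 15.50000 · 0.41264 ≈ 6.39598
Standard error of the difference = 6.39598·√2 ≈ 9.04528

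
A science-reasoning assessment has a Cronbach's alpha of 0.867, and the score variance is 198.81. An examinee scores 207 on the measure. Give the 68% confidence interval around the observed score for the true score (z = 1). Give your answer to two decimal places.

SD = √198.81 ≃ 14.100
SEM = 14.100 × √(1 − 0.867) = 14.100 × √0.133 ≃ 14.100 × 0.365 ≃ 5.142
Half-width = 1×5.142 ≃ 5.142
68% CI: 207 ± 5.142 = [201.858, 212.142]

[201.86, 212.14]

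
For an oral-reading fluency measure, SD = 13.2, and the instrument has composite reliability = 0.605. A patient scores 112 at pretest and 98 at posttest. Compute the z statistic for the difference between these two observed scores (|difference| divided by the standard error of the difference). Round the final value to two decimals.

SEM = 13.2000 * √(1 − 0.6050) = 13.2000 * √0.3950 ≈ 13.2000 * 0.6285 ≈ 8.2961
Standard error of the difference = 8.2961·√2 ≈ 11.7324
z = |112 − 98| / 11.7324 = 14 / 11.7324 ≈ 1.1933

1.19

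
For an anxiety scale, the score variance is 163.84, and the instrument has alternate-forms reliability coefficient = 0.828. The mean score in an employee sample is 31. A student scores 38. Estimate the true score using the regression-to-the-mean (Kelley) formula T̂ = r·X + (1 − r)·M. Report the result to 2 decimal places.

T̂ = 0.8280(38) + 0.1720(31) ≈ 36.7960

36.80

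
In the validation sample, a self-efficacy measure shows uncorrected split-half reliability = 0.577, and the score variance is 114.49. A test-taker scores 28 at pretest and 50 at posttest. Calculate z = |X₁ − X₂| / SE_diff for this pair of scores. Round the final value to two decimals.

2.81

SD = √114.49 ≈ 10.700
Spearman-Brown: r = 2(0.577) / (1 + 0.577) = 1.154 / 1.577 ≈ 0.732
SEM = 10.700 × √(1 − 0.732) = 10.700 × √0.268 ≈ 10.700 × 0.518 ≈ 5.542
SE_diff = √2 × SEM ≈ 7.837
z = |28 − 50| / 7.837 = 22 / 7.837 ≈ 2.807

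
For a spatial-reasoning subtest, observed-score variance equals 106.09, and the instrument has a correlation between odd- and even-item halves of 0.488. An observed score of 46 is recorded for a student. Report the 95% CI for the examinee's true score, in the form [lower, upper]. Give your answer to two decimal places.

SD = √106.09 ≈ 10.3000
r_full = 2·0.488 / (1 + 0.488) ≈ 0.6559
SEM = 10.3000*√(1 − 0.6559) ≈ 6.0419
1.96 * SEM ≈ 11.8420
95% CI: 46 ± 11.8420 = [34.1580, 57.8420]

[34.16, 57.84]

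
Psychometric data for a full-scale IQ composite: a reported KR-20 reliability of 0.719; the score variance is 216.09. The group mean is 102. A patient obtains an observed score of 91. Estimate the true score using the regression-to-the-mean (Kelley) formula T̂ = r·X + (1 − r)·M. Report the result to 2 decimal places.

Estimated true score = 0.71900*91 + (1 − 0.71900)*102 ≈ 94.09100

94.09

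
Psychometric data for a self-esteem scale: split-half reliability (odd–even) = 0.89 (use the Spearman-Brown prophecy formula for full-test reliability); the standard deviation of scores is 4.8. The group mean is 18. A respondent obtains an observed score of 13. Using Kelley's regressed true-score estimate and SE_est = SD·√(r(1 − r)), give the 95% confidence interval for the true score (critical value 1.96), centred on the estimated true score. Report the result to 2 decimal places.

Spearman-Brown: r = 2(0.89) / (1 + 0.89) = 1.7800 / 1.8900 ≈ 0.9418
Estimated true score = 0.9418·13 + (1 − 0.9418)·18 ≈ 13.2910
SE_est = 4.8000·√(0.9418·0.0582) ≈ 1.1238
CI = 13.2910 ± 1.96 · 1.1238 → [11.0884, 15.4936]

[11.09, 15.49]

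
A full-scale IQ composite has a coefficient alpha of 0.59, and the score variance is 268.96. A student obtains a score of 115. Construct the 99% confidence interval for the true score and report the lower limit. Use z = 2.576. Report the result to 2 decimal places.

87.95

SD = √268.96 ≃ 16.400
SEM = 16.400 × √(1 − 0.590) = 16.400 × √0.410 ≃ 16.400 × 0.640 ≃ 10.501
Margin = 2.576 × 10.501 ≃ 27.051
Lower limit = 115 − 27.051 ≃ 87.949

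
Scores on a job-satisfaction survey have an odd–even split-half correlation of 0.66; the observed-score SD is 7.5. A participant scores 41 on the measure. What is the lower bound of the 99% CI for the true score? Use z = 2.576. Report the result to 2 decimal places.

32.26

Spearman-Brown: r = 2(0.66) / (1 + 0.66) = 1.320 / 1.660 ≃ 0.795
SEM = 7.500 · √(1 − 0.795) = 7.500 · √0.205 ≃ 7.500 · 0.453 ≃ 3.394
Half-width = 2.576·3.394 ≃ 8.744
Lower limit = 41 − 8.744 ≃ 32.256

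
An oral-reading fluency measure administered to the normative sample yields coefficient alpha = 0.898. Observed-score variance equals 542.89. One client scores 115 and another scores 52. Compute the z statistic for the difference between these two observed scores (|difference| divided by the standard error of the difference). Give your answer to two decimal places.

σ = 542.89^(1/2) = 23.3000
SEM = 23.3000 * √(1 − 0.8980) = 23.3000 * √0.1020 ≈ 23.3000 * 0.3194 ≈ 7.4414
Standard error of the difference = 7.4414·√2 ≈ 10.5238
z = |115 − 52| / 10.5238 = 63 / 10.5238 ≈ 5.9865

5.99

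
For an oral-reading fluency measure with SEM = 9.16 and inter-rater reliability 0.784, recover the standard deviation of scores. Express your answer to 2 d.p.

σ = SEM·(1 − r)^(−1/2) ≈ 9.16·2.1517 ≈ 19.7092

19.71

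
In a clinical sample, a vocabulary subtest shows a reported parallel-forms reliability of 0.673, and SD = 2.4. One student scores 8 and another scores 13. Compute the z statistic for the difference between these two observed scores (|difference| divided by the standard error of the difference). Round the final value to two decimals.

2.58

The standard error of measurement is 2.4000×√(1 − 0.6730) ≈ 2.4000×0.5718 ≈ 1.3724.
Standard error of the difference = 1.3724·√2 ≈ 1.9409
z = 5 / 1.9409 ≈ 2.5761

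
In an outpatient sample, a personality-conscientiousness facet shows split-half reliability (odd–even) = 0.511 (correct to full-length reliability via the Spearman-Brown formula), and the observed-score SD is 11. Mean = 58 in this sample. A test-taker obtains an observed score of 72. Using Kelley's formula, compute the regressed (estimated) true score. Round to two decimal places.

r_full = 2·0.511 / (1 + 0.511) ≃ 0.6764
T̂ = r·X + (1 − r)·M = 0.6764·72 + 0.3236·58 ≃ 48.6989 + 18.7704 ≃ 67.4692

67.47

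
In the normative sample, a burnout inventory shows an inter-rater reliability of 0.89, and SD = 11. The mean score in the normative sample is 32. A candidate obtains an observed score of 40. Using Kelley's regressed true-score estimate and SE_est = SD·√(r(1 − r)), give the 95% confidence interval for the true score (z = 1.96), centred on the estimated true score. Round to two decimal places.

[32.37, 45.87]

T̂ = r·X + (1 − r)·M = 0.89000·40 + 0.11000·32 = 35.60000 + 3.52000 ≈ 39.12000
SE_est = 11.00000·√[r(1 − r)] ≈ 3.44179
95% CI: 39.12000 ± 6.74590 ≈ (32.37410, 45.86590)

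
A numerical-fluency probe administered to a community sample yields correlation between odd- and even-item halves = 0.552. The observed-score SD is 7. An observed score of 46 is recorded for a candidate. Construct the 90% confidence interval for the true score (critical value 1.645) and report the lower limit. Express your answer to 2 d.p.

39.81

Spearman-Brown: r = 2(0.552) / (1 + 0.552) = 1.1040 / 1.5520 ≃ 0.7113
SEM = 7.0000 * √(1 − 0.7113) = 7.0000 * √0.2887 ≃ 7.0000 * 0.5373 ≃ 3.7609
Half-width = 1.645*3.7609 ≃ 6.1867
Lower limit = 46 − 6.1867 ≃ 39.8133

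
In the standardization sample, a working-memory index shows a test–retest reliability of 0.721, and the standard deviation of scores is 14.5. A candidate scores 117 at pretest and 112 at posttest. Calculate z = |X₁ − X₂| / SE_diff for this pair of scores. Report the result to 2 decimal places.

0.46

The standard error of measurement is 14.500×√(1 − 0.721) ≈ 14.500×0.528 ≈ 7.659.
SE_diff = √2 × SEM ≈ 10.831
z = |117 − 112| / 10.831 = 5 / 10.831 ≈ 0.462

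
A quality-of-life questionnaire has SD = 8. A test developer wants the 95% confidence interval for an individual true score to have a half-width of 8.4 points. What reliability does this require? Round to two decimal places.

Required SEM = 8.4 / 1.96 ≈ 4.28571
r = 1 − (SEM / SD)² = 1 − (4.28571 / 8)² ≈ 1 − 0.28699 ≈ 0.71301

0.71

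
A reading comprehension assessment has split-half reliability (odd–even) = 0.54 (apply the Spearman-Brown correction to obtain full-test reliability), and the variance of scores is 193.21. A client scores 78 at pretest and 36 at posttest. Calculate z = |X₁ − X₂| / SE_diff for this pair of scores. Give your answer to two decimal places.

3.91

SD = √193.21 = 13.9000
Full-length reliability (Spearman-Brown) = 2(0.54)/(1+0.54) ≈ 0.7013
The standard error of measurement is 13.9000·√(1 − 0.7013) ≈ 13.9000·0.5465 ≈ 7.5968.
SE_diff = √2 · SEM ≈ 10.7436
z = |78 − 36| / 10.7436 = 42 / 10.7436 ≈ 3.9093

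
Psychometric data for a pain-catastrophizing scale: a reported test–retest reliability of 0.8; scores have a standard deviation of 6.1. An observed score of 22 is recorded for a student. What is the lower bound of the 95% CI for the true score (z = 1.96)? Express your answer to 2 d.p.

SEM = 6.10000 × √(1 − 0.80000) = 6.10000 × √0.20000 ≃ 6.10000 × 0.44721 ≃ 2.72800
Half-width = 1.96×2.72800 ≃ 5.34689
Lower bound: 22 − 5.34689 = 16.65311

16.65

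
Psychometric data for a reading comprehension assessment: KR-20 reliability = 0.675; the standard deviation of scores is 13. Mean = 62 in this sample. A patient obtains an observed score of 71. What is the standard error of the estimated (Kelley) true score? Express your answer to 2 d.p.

6.09

SE_est = SD * √(r(1 − r)) = 13.000 * √0.219 ≈ 13.000 * 0.468 ≈ 6.089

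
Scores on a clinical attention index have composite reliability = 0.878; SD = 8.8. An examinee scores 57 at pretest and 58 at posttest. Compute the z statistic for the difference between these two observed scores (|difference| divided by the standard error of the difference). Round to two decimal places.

The standard error of measurement is 8.8000*√(1 − 0.8780) ≈ 8.8000*0.3493 ≈ 3.0737.
SE_diff = √2 * SEM ≈ 4.3469
z = 1 / 4.3469 ≈ 0.2301

0.23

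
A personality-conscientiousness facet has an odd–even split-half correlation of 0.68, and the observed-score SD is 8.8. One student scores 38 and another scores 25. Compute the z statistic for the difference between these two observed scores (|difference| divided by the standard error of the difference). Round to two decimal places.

2.39

r_full = 2·0.68 / (1 + 0.68) ≃ 0.8095
The standard error of measurement is 8.8000×√(1 − 0.8095) ≃ 8.8000×0.4364 ≃ 3.8406.
SE_diff = √2 × SEM ≃ 5.4315
z = |38 − 25| / 5.4315 = 13 / 5.4315 ≃ 2.3935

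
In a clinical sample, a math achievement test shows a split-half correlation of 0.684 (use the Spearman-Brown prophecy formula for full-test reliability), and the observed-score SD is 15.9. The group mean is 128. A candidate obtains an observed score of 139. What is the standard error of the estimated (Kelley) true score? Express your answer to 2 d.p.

6.21

Spearman-Brown: r = 2(0.684) / (1 + 0.684) = 1.368 / 1.684 ≈ 0.812
SE_est = SD · √(r(1 − r)) = 15.900 · √0.152 ≈ 15.900 · 0.390 ≈ 6.208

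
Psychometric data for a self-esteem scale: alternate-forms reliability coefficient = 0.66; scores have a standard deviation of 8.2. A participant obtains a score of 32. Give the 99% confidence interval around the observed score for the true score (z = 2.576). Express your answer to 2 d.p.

[19.68, 44.32]

SEM = 8.200×√(1 − 0.660) ≃ 4.781
Margin = 2.576 × 4.781 ≃ 12.317
Interval: (19.683, 44.317)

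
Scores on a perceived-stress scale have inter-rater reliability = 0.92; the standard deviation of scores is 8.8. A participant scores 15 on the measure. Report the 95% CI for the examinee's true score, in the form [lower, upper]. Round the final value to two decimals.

[10.12, 19.88]

SEM = 8.80000 × √(1 − 0.92000) = 8.80000 × √0.08000 ≈ 8.80000 × 0.28284 ≈ 2.48902
Half-width = 1.96×2.48902 ≈ 4.87847
Interval: (10.12153, 19.87847)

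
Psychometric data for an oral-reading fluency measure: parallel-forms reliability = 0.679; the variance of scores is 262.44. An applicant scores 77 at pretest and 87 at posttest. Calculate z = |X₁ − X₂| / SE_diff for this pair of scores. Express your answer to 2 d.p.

σ = 262.44^(1/2) = 16.2000
The standard error of measurement is 16.2000*√(1 − 0.6790) ≃ 16.2000*0.5666 ≃ 9.1784.
Standard error of the difference = 9.1784·√2 ≃ 12.9802
z = 10 / 12.9802 ≃ 0.7704

0.77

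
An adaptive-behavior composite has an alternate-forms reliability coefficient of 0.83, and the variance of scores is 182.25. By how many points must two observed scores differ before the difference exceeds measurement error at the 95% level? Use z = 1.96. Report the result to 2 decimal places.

15.43

SD = √182.25 = 13.5000
SEM = 13.5000 · √(1 − 0.8300) = 13.5000 · √0.1700 ≃ 13.5000 · 0.4123 ≃ 5.5662
Standard error of the difference = 5.5662·√2 ≃ 7.8718
Minimum reliable difference = 1.96 · SE_diff ≃ 1.96 · 7.8718 ≃ 15.4287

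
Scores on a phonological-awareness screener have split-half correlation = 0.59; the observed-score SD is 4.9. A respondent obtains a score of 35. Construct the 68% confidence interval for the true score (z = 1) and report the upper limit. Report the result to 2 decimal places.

37.49

Spearman-Brown: r = 2(0.59) / (1 + 0.59) = 1.1800 / 1.5900 ≈ 0.7421
SEM = 4.9000 × √(1 − 0.7421) = 4.9000 × √0.2579 ≈ 4.9000 × 0.5078 ≈ 2.4882
1 × SEM ≈ 2.4882
Upper limit = 35 + 2.4882 ≈ 37.4882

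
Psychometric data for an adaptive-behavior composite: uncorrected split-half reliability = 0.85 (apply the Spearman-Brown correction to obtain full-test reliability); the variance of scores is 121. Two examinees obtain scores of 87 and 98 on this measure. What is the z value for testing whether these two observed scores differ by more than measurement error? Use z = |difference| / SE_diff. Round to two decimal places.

2.48

SD = √121 = 11.0000
Spearman-Brown: r = 2(0.85) / (1 + 0.85) = 1.7000 / 1.8500 ≈ 0.9189
SEM = 11.0000 · √(1 − 0.9189) = 11.0000 · √0.0811 ≈ 11.0000 · 0.2847 ≈ 3.1322
Standard error of the difference = 3.1322·√2 ≈ 4.4296
z = |87 − 98| / 4.4296 = 11 / 4.4296 ≈ 2.4833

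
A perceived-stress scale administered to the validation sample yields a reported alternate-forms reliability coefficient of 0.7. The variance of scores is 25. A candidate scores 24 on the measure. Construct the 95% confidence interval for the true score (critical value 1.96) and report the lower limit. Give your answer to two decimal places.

SD = √25 ≈ 5.00000
SEM = 5.00000×√(1 − 0.70000) ≈ 2.73861
1.96 × SEM ≈ 5.36768
Lower limit = 24 − 5.36768 ≈ 18.63232

18.63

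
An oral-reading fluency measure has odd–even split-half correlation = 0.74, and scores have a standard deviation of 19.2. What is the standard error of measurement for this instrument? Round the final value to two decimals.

7.42

r_full = 2·0.74 / (1 + 0.74) ≈ 0.8506
SEM = 19.2000*√(1 − 0.8506) ≈ 7.4219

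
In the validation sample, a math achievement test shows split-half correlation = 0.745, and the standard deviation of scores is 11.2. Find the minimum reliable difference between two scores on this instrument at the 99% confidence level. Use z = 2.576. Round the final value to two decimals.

r_full = 2·0.745 / (1 + 0.745) ≈ 0.8539
The standard error of measurement is 11.2000*√(1 − 0.8539) ≈ 11.2000*0.3823 ≈ 4.2814.
SE_diff = √2 * SEM ≈ 6.0549
Minimum reliable difference = 2.576 * SE_diff ≈ 2.576 * 6.0549 ≈ 15.5974

15.60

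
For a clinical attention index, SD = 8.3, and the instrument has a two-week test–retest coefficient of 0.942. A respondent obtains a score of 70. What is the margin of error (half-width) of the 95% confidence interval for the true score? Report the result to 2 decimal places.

3.92

SEM = 8.3000 × √(1 − 0.9420) = 8.3000 × √0.0580 ≈ 8.3000 × 0.2408 ≈ 1.9989
1.96 × SEM ≈ 3.9179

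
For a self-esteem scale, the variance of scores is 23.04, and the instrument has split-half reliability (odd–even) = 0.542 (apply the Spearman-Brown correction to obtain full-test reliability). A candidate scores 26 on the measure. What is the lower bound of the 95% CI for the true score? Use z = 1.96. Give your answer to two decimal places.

SD = √23.04 = 4.8000
Full-length reliability (Spearman-Brown) = 2(0.542)/(1+0.542) ≈ 0.7030
The standard error of measurement is 4.8000*√(1 − 0.7030) ≈ 4.8000*0.5450 ≈ 2.6160.
Margin = 1.96 * 2.6160 ≈ 5.1273
Lower limit = 26 − 5.1273 ≈ 20.8727

20.87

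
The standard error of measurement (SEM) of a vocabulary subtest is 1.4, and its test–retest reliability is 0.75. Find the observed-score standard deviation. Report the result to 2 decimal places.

2.80

SD = SEM / √(1 − r) = 1.4 / √0.250 ≈ 1.4 / 0.500 ≈ 2.800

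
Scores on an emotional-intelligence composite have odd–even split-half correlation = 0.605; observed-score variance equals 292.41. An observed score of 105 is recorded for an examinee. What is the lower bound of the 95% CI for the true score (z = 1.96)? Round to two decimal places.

88.37

SD = √292.41 ≈ 17.100
Spearman-Brown: r = 2(0.605) / (1 + 0.605) = 1.210 / 1.605 ≈ 0.754
SEM = 17.100·√(1 − 0.754) ≈ 8.483
Half-width = 1.96·8.483 ≈ 16.627
Lower limit = 105 − 16.627 ≈ 88.373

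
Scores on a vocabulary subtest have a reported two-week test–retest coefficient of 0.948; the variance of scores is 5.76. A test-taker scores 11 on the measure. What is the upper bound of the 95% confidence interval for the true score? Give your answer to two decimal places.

SD = √5.76 = 2.400
The standard error of measurement is 2.400×√(1 − 0.948) ≈ 2.400×0.228 ≈ 0.547.
Margin = 1.96 × 0.547 ≈ 1.073
Upper limit = 11 + 1.073 ≈ 12.073

12.07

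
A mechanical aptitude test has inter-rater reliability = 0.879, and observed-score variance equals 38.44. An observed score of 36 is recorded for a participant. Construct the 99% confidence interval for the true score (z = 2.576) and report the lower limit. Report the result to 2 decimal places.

SD = √38.44 = 6.2000
SEM = 6.2000·√(1 − 0.8790) ≈ 2.1567
Half-width = 2.576·2.1567 ≈ 5.5556
Lower limit = 36 − 5.5556 ≈ 30.4444

30.44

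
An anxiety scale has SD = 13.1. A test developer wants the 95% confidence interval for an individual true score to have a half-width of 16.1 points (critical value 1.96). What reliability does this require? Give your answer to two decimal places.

SEM needed = half-width / z = 16.1/1.96 ≈ 8.214
r = 1 − (8.214/13.1)² ≈ 1 − 0.393 ≈ 0.607

0.61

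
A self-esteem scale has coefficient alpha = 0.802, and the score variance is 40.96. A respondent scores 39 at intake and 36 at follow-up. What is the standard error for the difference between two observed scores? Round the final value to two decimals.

σ = 40.96^(1/2) = 6.400
SEM = 6.400*√(1 − 0.802) ≈ 2.848
Standard error of the difference = 2.848·√2 ≈ 4.027

4.03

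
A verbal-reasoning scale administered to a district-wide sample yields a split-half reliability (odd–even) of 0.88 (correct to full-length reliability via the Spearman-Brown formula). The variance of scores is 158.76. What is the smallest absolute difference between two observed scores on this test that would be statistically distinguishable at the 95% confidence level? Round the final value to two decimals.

SD = √158.76 = 12.6000
Spearman-Brown: r = 2(0.88) / (1 + 0.88) = 1.7600 / 1.8800 ≈ 0.9362
The standard error of measurement is 12.6000*√(1 − 0.9362) ≈ 12.6000*0.2526 ≈ 3.1833.
SE_diff = √2 * SEM ≈ 4.5019
Minimum reliable difference = 1.96 * SE_diff ≈ 1.96 * 4.5019 ≈ 8.8238

8.82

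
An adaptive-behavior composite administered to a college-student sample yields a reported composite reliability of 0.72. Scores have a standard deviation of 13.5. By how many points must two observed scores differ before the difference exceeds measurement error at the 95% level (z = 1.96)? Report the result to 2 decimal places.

The standard error of measurement is 13.500*√(1 − 0.720) ≃ 13.500*0.529 ≃ 7.144.
SE_diff = SEM * √2 ≃ 7.144 * 1.414 ≃ 10.102
Minimum reliable difference = 1.96 * SE_diff ≃ 1.96 * 10.102 ≃ 19.801

19.80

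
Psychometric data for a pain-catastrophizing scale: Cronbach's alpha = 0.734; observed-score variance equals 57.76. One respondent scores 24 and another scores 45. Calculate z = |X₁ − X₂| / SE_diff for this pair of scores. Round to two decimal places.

3.79

σ = 57.76^(1/2) = 7.6000
SEM = 7.6000*√(1 − 0.7340) ≈ 3.9197
SE_diff = √2 * SEM ≈ 5.5433
z = |24 − 45| / 5.5433 = 21 / 5.5433 ≈ 3.7883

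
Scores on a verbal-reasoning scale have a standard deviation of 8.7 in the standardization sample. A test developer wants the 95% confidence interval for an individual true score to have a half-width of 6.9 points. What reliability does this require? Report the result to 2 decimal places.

Required SEM = 6.9 / 1.96 ≈ 3.5204
r = 1 − (SEM / SD)² = 1 − (3.5204 / 8.7)² ≈ 1 − 0.1637 ≈ 0.8363

0.84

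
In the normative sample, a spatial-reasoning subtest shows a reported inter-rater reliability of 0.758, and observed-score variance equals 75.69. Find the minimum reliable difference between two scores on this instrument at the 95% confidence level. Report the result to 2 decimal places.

11.86

σ = 75.69^(1/2) = 8.700
SEM = 8.700×√(1 − 0.758) ≈ 4.280
Standard error of the difference = 4.280·√2 ≈ 6.053
Minimum reliable difference = 1.96 × SE_diff ≈ 1.96 × 6.053 ≈ 11.863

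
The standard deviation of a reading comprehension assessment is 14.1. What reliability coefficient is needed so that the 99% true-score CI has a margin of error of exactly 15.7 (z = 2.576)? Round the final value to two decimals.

0.81

Required SEM = 15.7 / 2.576 ≈ 6.0947
r = 1 − (6.0947/14.1)² ≈ 1 − 0.1868 ≈ 0.8132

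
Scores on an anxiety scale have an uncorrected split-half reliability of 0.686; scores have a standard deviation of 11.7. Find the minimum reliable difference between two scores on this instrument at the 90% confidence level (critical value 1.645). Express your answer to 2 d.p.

11.75

Spearman-Brown: r = 2(0.686) / (1 + 0.686) = 1.3720 / 1.6860 ≃ 0.8138
SEM = 11.7000 × √(1 − 0.8138) = 11.7000 × √0.1862 ≃ 11.7000 × 0.4316 ≃ 5.0492
Standard error of the difference = 5.0492·√2 ≃ 7.1406
Minimum reliable difference = 1.645 × SE_diff ≃ 1.645 × 7.1406 ≃ 11.7463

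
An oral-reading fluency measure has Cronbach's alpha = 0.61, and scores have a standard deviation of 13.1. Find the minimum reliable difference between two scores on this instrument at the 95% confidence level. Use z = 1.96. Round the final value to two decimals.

22.68

SEM = 13.1000 * √(1 − 0.6100) = 13.1000 * √0.3900 ≈ 13.1000 * 0.6245 ≈ 8.1809
SE_diff = √2 * SEM ≈ 11.5696
Smallest detectable difference = 1.96*11.5696 ≈ 22.6764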